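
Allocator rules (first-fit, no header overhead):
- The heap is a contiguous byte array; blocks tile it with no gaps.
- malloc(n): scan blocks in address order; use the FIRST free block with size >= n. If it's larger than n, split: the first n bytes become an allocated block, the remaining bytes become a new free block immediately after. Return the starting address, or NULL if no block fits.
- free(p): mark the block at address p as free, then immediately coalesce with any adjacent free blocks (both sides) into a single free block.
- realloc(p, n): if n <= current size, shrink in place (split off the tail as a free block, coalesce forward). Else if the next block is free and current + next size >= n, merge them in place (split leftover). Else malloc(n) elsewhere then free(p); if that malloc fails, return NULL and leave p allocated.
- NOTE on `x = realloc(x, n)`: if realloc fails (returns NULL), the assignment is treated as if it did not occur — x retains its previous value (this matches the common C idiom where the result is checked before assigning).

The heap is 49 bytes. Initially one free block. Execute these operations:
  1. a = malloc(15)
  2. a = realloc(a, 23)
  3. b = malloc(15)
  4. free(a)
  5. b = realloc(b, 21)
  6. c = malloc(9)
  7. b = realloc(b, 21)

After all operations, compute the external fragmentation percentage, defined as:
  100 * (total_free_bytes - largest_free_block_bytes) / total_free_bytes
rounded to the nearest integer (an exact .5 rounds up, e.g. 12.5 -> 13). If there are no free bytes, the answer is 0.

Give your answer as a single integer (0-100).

Answer: 26

Derivation:
Op 1: a = malloc(15) -> a = 0; heap: [0-14 ALLOC][15-48 FREE]
Op 2: a = realloc(a, 23) -> a = 0; heap: [0-22 ALLOC][23-48 FREE]
Op 3: b = malloc(15) -> b = 23; heap: [0-22 ALLOC][23-37 ALLOC][38-48 FREE]
Op 4: free(a) -> (freed a); heap: [0-22 FREE][23-37 ALLOC][38-48 FREE]
Op 5: b = realloc(b, 21) -> b = 23; heap: [0-22 FREE][23-43 ALLOC][44-48 FREE]
Op 6: c = malloc(9) -> c = 0; heap: [0-8 ALLOC][9-22 FREE][23-43 ALLOC][44-48 FREE]
Op 7: b = realloc(b, 21) -> b = 23; heap: [0-8 ALLOC][9-22 FREE][23-43 ALLOC][44-48 FREE]
Free blocks: [14 5] total_free=19 largest=14 -> 100*(19-14)/19 = 500/19 ≈ 26.316 -> rounds to 26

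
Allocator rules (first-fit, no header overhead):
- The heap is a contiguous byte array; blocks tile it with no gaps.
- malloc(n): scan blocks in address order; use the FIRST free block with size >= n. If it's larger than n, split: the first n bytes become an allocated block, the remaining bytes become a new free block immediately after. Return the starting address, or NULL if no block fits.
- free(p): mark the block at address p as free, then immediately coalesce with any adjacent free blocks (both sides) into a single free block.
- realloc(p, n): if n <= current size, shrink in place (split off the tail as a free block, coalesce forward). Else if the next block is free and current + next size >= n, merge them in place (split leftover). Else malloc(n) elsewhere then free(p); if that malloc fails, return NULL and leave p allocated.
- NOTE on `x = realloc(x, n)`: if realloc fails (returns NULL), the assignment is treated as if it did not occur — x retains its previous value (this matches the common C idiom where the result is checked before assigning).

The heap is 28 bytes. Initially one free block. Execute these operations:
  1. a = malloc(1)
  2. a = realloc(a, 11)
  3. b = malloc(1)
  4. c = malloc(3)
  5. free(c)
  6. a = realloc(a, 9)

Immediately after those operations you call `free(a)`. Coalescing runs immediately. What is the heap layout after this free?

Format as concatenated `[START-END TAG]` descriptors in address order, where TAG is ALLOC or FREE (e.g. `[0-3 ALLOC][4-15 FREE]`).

Answer: [0-10 FREE][11-11 ALLOC][12-27 FREE]

Derivation:
Op 1: a = malloc(1) -> a = 0; heap: [0-0 ALLOC][1-27 FREE]
Op 2: a = realloc(a, 11) -> a = 0; heap: [0-10 ALLOC][11-27 FREE]
Op 3: b = malloc(1) -> b = 11; heap: [0-10 ALLOC][11-11 ALLOC][12-27 FREE]
Op 4: c = malloc(3) -> c = 12; heap: [0-10 ALLOC][11-11 ALLOC][12-14 ALLOC][15-27 FREE]
Op 5: free(c) -> (freed c); heap: [0-10 ALLOC][11-11 ALLOC][12-27 FREE]
Op 6: a = realloc(a, 9) -> a = 0; heap: [0-8 ALLOC][9-10 FREE][11-11 ALLOC][12-27 FREE]
free(a): a = 0 -> block [0-8 ALLOC]; mark free, coalesce with adjacent free neighbors -> [0-10 FREE][11-11 ALLOC][12-27 FREE]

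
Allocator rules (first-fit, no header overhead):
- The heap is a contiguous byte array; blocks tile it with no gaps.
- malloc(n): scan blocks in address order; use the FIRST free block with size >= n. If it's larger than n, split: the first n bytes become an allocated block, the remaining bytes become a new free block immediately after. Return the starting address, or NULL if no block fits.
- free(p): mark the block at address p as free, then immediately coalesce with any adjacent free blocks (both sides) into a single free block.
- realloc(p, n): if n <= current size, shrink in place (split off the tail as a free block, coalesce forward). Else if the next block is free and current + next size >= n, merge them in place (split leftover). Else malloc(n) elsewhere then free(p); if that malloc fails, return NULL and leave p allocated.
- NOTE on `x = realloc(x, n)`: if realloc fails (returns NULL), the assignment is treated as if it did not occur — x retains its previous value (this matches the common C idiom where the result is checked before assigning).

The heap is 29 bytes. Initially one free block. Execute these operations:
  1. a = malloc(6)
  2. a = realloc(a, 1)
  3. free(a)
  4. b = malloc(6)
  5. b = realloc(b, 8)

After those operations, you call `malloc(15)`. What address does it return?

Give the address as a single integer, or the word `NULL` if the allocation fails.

Op 1: a = malloc(6) -> a = 0; heap: [0-5 ALLOC][6-28 FREE]
Op 2: a = realloc(a, 1) -> a = 0; heap: [0-0 ALLOC][1-28 FREE]
Op 3: free(a) -> (freed a); heap: [0-28 FREE]
Op 4: b = malloc(6) -> b = 0; heap: [0-5 ALLOC][6-28 FREE]
Op 5: b = realloc(b, 8) -> b = 0; heap: [0-7 ALLOC][8-28 FREE]
malloc(15): first-fit scan over [0-7 ALLOC][8-28 FREE] -> 8

Answer: 8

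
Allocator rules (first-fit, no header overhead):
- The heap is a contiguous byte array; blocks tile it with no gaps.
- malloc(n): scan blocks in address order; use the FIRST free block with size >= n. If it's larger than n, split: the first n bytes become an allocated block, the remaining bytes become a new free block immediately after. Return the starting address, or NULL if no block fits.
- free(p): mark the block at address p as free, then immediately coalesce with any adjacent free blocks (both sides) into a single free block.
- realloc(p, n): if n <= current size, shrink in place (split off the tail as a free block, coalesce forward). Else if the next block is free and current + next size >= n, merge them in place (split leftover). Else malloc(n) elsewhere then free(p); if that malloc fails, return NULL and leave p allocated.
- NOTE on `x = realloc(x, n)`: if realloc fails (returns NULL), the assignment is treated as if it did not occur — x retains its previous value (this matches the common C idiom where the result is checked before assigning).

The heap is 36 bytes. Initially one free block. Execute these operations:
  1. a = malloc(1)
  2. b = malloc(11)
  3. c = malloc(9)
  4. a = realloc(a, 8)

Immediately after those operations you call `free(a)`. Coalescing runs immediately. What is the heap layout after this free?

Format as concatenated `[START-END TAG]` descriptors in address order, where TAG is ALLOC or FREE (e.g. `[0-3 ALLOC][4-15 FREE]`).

Op 1: a = malloc(1) -> a = 0; heap: [0-0 ALLOC][1-35 FREE]
Op 2: b = malloc(11) -> b = 1; heap: [0-0 ALLOC][1-11 ALLOC][12-35 FREE]
Op 3: c = malloc(9) -> c = 12; heap: [0-0 ALLOC][1-11 ALLOC][12-20 ALLOC][21-35 FREE]
Op 4: a = realloc(a, 8) -> a = 21; heap: [0-0 FREE][1-11 ALLOC][12-20 ALLOC][21-28 ALLOC][29-35 FREE]
free(a): a = 21 -> block [21-28 ALLOC]; mark free, coalesce with adjacent free neighbors -> [0-0 FREE][1-11 ALLOC][12-20 ALLOC][21-35 FREE]

Answer: [0-0 FREE][1-11 ALLOC][12-20 ALLOC][21-35 FREE]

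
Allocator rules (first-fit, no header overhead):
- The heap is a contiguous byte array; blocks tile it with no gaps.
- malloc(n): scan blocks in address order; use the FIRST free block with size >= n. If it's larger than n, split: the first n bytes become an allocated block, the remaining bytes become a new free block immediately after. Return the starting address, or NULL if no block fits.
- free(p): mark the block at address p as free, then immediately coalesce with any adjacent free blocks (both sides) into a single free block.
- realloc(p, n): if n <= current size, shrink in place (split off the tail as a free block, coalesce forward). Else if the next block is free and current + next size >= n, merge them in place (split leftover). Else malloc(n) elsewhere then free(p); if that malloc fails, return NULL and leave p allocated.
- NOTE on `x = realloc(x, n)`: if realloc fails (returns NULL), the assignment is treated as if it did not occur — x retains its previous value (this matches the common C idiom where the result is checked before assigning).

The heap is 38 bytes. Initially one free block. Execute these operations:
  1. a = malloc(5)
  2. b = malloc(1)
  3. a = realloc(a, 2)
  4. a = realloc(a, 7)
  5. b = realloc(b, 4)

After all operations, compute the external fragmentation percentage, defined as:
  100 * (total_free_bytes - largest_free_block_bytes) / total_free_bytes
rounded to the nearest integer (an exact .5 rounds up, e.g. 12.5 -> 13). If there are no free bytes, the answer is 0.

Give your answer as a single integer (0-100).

Op 1: a = malloc(5) -> a = 0; heap: [0-4 ALLOC][5-37 FREE]
Op 2: b = malloc(1) -> b = 5; heap: [0-4 ALLOC][5-5 ALLOC][6-37 FREE]
Op 3: a = realloc(a, 2) -> a = 0; heap: [0-1 ALLOC][2-4 FREE][5-5 ALLOC][6-37 FREE]
Op 4: a = realloc(a, 7) -> a = 6; heap: [0-4 FREE][5-5 ALLOC][6-12 ALLOC][13-37 FREE]
Op 5: b = realloc(b, 4) -> b = 0; heap: [0-3 ALLOC][4-5 FREE][6-12 ALLOC][13-37 FREE]
Free blocks: [2 25] total_free=27 largest=25 -> 100*(27-25)/27 = 200/27 ≈ 7.407 -> rounds to 7

Answer: 7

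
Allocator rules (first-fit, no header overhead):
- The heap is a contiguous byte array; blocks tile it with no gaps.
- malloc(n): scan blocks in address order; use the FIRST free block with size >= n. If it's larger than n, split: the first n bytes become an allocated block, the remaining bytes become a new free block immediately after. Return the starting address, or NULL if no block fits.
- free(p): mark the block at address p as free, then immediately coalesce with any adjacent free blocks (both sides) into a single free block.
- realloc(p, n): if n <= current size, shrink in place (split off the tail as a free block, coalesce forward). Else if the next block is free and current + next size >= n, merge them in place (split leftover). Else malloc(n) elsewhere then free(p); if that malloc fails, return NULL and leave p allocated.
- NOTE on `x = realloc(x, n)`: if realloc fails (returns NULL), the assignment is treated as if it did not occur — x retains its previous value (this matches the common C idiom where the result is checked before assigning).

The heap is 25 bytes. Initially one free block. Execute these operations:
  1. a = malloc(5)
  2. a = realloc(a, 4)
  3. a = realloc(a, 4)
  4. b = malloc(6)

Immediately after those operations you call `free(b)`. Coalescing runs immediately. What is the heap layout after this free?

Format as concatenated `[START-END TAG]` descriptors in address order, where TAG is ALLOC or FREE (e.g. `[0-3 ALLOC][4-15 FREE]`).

Op 1: a = malloc(5) -> a = 0; heap: [0-4 ALLOC][5-24 FREE]
Op 2: a = realloc(a, 4) -> a = 0; heap: [0-3 ALLOC][4-24 FREE]
Op 3: a = realloc(a, 4) -> a = 0; heap: [0-3 ALLOC][4-24 FREE]
Op 4: b = malloc(6) -> b = 4; heap: [0-3 ALLOC][4-9 ALLOC][10-24 FREE]
free(b): b = 4 -> block [4-9 ALLOC]; mark free, coalesce with adjacent free neighbors -> [0-3 ALLOC][4-24 FREE]

Answer: [0-3 ALLOC][4-24 FREE]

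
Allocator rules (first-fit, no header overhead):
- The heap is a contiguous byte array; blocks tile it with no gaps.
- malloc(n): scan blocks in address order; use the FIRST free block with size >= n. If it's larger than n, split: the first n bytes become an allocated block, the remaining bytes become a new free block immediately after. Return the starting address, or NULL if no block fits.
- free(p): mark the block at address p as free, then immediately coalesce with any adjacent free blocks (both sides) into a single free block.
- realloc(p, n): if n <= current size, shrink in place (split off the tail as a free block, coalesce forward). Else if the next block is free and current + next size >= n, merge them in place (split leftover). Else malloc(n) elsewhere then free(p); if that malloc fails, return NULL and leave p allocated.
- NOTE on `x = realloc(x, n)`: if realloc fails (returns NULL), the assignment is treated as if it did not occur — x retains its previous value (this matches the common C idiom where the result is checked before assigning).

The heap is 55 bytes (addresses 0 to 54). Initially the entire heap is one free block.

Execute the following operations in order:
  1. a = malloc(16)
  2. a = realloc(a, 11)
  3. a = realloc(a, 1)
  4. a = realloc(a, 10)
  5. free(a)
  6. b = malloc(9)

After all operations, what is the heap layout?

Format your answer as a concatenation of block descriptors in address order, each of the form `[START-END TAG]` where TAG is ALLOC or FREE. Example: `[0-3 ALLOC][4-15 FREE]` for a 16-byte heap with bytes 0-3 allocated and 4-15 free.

Answer: [0-8 ALLOC][9-54 FREE]

Derivation:
Op 1: a = malloc(16) -> a = 0; heap: [0-15 ALLOC][16-54 FREE]
Op 2: a = realloc(a, 11) -> a = 0; heap: [0-10 ALLOC][11-54 FREE]
Op 3: a = realloc(a, 1) -> a = 0; heap: [0-0 ALLOC][1-54 FREE]
Op 4: a = realloc(a, 10) -> a = 0; heap: [0-9 ALLOC][10-54 FREE]
Op 5: free(a) -> (freed a); heap: [0-54 FREE]
Op 6: b = malloc(9) -> b = 0; heap: [0-8 ALLOC][9-54 FREE]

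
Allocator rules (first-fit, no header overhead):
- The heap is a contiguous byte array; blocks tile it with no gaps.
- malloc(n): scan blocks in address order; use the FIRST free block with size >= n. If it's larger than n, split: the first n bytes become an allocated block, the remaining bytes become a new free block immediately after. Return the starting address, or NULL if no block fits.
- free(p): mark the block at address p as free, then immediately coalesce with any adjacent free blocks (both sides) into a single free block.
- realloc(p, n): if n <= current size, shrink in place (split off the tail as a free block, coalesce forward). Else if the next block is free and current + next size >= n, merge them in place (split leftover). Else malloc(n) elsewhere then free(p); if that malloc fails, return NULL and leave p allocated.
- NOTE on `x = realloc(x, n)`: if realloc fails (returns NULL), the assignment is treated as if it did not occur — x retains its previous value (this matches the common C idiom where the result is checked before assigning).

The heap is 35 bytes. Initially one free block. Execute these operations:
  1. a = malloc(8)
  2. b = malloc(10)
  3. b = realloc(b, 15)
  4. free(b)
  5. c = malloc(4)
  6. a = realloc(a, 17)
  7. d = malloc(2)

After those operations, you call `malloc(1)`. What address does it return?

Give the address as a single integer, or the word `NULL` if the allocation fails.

Answer: 2

Derivation:
Op 1: a = malloc(8) -> a = 0; heap: [0-7 ALLOC][8-34 FREE]
Op 2: b = malloc(10) -> b = 8; heap: [0-7 ALLOC][8-17 ALLOC][18-34 FREE]
Op 3: b = realloc(b, 15) -> b = 8; heap: [0-7 ALLOC][8-22 ALLOC][23-34 FREE]
Op 4: free(b) -> (freed b); heap: [0-7 ALLOC][8-34 FREE]
Op 5: c = malloc(4) -> c = 8; heap: [0-7 ALLOC][8-11 ALLOC][12-34 FREE]
Op 6: a = realloc(a, 17) -> a = 12; heap: [0-7 FREE][8-11 ALLOC][12-28 ALLOC][29-34 FREE]
Op 7: d = malloc(2) -> d = 0; heap: [0-1 ALLOC][2-7 FREE][8-11 ALLOC][12-28 ALLOC][29-34 FREE]
malloc(1): first-fit scan over [0-1 ALLOC][2-7 FREE][8-11 ALLOC][12-28 ALLOC][29-34 FREE] -> 2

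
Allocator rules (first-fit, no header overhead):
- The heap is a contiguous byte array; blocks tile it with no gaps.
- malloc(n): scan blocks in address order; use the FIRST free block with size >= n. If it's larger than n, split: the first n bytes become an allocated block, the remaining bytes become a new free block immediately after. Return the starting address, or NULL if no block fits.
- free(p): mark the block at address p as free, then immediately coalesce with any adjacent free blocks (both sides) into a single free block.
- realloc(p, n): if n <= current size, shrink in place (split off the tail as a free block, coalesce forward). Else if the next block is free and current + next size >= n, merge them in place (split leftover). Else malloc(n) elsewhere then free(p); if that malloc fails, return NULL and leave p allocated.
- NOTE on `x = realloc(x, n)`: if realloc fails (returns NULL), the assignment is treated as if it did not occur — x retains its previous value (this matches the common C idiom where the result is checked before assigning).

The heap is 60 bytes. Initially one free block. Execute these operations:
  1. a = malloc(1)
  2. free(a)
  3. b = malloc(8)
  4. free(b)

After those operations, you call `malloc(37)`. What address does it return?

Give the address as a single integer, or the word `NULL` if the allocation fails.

Answer: 0

Derivation:
Op 1: a = malloc(1) -> a = 0; heap: [0-0 ALLOC][1-59 FREE]
Op 2: free(a) -> (freed a); heap: [0-59 FREE]
Op 3: b = malloc(8) -> b = 0; heap: [0-7 ALLOC][8-59 FREE]
Op 4: free(b) -> (freed b); heap: [0-59 FREE]
malloc(37): first-fit scan over [0-59 FREE] -> 0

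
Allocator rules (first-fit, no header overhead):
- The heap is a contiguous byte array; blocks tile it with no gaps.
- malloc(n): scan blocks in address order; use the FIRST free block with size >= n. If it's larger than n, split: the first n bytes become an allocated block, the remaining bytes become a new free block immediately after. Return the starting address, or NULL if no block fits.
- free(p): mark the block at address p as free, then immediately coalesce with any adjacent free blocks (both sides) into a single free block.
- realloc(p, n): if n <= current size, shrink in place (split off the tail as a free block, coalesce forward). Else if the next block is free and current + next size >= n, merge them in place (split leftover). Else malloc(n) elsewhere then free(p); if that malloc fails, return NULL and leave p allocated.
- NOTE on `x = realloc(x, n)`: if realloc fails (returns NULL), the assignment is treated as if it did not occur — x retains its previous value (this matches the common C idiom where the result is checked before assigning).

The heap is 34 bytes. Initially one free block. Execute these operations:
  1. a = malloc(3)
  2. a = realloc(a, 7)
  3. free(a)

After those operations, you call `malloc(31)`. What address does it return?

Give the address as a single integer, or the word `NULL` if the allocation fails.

Op 1: a = malloc(3) -> a = 0; heap: [0-2 ALLOC][3-33 FREE]
Op 2: a = realloc(a, 7) -> a = 0; heap: [0-6 ALLOC][7-33 FREE]
Op 3: free(a) -> (freed a); heap: [0-33 FREE]
malloc(31): first-fit scan over [0-33 FREE] -> 0

Answer: 0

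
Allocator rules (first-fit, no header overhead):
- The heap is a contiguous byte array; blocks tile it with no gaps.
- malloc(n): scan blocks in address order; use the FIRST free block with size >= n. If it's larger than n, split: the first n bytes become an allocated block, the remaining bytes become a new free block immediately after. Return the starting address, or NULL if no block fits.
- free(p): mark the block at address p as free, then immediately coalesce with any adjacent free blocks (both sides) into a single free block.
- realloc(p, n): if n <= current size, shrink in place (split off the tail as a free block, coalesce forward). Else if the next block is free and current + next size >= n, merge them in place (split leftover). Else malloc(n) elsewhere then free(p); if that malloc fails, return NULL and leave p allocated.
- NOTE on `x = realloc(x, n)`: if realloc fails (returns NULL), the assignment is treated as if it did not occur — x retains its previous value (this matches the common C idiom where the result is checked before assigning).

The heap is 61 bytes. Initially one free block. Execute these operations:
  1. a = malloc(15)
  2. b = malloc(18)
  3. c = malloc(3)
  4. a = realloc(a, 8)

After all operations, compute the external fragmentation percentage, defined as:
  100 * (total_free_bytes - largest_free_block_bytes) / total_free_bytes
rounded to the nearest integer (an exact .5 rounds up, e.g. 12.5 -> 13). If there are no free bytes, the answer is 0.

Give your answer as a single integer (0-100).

Op 1: a = malloc(15) -> a = 0; heap: [0-14 ALLOC][15-60 FREE]
Op 2: b = malloc(18) -> b = 15; heap: [0-14 ALLOC][15-32 ALLOC][33-60 FREE]
Op 3: c = malloc(3) -> c = 33; heap: [0-14 ALLOC][15-32 ALLOC][33-35 ALLOC][36-60 FREE]
Op 4: a = realloc(a, 8) -> a = 0; heap: [0-7 ALLOC][8-14 FREE][15-32 ALLOC][33-35 ALLOC][36-60 FREE]
Free blocks: [7 25] total_free=32 largest=25 -> 100*(32-25)/32 = 700/32 = 21.875 -> rounds to 22

Answer: 22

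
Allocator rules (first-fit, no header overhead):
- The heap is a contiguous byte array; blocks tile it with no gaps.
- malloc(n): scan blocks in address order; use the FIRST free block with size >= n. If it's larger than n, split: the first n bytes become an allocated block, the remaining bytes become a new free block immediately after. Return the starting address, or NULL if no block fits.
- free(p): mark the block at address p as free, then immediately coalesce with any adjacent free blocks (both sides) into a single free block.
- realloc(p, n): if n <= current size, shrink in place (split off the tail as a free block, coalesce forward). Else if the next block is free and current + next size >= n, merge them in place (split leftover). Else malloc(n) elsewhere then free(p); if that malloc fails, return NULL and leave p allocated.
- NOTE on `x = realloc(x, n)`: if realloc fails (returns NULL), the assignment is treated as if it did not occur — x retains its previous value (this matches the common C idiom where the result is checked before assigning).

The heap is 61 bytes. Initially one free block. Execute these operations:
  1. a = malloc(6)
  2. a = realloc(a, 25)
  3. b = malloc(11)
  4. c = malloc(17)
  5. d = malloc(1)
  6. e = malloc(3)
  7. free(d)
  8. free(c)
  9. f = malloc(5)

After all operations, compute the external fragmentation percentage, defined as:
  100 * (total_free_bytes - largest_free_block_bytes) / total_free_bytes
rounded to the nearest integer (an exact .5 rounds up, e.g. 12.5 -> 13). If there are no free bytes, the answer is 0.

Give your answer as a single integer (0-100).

Answer: 24

Derivation:
Op 1: a = malloc(6) -> a = 0; heap: [0-5 ALLOC][6-60 FREE]
Op 2: a = realloc(a, 25) -> a = 0; heap: [0-24 ALLOC][25-60 FREE]
Op 3: b = malloc(11) -> b = 25; heap: [0-24 ALLOC][25-35 ALLOC][36-60 FREE]
Op 4: c = malloc(17) -> c = 36; heap: [0-24 ALLOC][25-35 ALLOC][36-52 ALLOC][53-60 FREE]
Op 5: d = malloc(1) -> d = 53; heap: [0-24 ALLOC][25-35 ALLOC][36-52 ALLOC][53-53 ALLOC][54-60 FREE]
Op 6: e = malloc(3) -> e = 54; heap: [0-24 ALLOC][25-35 ALLOC][36-52 ALLOC][53-53 ALLOC][54-56 ALLOC][57-60 FREE]
Op 7: free(d) -> (freed d); heap: [0-24 ALLOC][25-35 ALLOC][36-52 ALLOC][53-53 FREE][54-56 ALLOC][57-60 FREE]
Op 8: free(c) -> (freed c); heap: [0-24 ALLOC][25-35 ALLOC][36-53 FREE][54-56 ALLOC][57-60 FREE]
Op 9: f = malloc(5) -> f = 36; heap: [0-24 ALLOC][25-35 ALLOC][36-40 ALLOC][41-53 FREE][54-56 ALLOC][57-60 FREE]
Free blocks: [13 4] total_free=17 largest=13 -> 100*(17-13)/17 = 400/17 ≈ 23.529 -> rounds to 24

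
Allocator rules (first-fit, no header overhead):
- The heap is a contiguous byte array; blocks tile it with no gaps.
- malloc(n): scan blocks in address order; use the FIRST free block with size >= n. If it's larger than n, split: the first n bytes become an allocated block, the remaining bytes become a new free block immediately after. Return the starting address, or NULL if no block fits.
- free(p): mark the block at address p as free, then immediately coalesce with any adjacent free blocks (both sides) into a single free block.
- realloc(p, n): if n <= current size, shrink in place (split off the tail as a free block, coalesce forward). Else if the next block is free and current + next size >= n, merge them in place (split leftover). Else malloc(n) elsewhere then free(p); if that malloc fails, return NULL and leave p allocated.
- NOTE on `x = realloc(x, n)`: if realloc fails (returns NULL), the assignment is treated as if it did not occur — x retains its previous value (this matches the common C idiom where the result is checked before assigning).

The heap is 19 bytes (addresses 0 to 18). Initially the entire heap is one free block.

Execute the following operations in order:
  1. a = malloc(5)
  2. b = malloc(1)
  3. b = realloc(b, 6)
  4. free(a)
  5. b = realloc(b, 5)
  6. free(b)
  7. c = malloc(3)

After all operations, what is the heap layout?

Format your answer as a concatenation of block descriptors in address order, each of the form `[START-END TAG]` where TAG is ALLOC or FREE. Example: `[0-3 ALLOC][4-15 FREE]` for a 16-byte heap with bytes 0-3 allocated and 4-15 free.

Answer: [0-2 ALLOC][3-18 FREE]

Derivation:
Op 1: a = malloc(5) -> a = 0; heap: [0-4 ALLOC][5-18 FREE]
Op 2: b = malloc(1) -> b = 5; heap: [0-4 ALLOC][5-5 ALLOC][6-18 FREE]
Op 3: b = realloc(b, 6) -> b = 5; heap: [0-4 ALLOC][5-10 ALLOC][11-18 FREE]
Op 4: free(a) -> (freed a); heap: [0-4 FREE][5-10 ALLOC][11-18 FREE]
Op 5: b = realloc(b, 5) -> b = 5; heap: [0-4 FREE][5-9 ALLOC][10-18 FREE]
Op 6: free(b) -> (freed b); heap: [0-18 FREE]
Op 7: c = malloc(3) -> c = 0; heap: [0-2 ALLOC][3-18 FREE]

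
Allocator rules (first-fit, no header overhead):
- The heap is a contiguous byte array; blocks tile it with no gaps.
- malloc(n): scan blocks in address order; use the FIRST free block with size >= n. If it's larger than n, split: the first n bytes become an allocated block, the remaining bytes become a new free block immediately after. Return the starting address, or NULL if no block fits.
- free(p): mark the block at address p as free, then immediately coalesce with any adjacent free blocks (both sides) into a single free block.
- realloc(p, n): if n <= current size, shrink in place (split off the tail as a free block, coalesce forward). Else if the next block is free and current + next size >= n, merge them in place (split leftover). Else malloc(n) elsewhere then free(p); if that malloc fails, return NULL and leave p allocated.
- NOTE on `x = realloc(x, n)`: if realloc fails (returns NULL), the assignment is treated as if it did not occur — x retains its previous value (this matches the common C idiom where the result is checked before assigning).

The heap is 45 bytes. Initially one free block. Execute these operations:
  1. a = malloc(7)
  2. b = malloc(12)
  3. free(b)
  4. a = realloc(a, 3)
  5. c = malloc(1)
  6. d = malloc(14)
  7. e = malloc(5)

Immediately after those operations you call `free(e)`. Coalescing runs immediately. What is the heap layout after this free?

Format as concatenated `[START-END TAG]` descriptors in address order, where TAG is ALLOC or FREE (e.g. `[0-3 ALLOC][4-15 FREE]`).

Answer: [0-2 ALLOC][3-3 ALLOC][4-17 ALLOC][18-44 FREE]

Derivation:
Op 1: a = malloc(7) -> a = 0; heap: [0-6 ALLOC][7-44 FREE]
Op 2: b = malloc(12) -> b = 7; heap: [0-6 ALLOC][7-18 ALLOC][19-44 FREE]
Op 3: free(b) -> (freed b); heap: [0-6 ALLOC][7-44 FREE]
Op 4: a = realloc(a, 3) -> a = 0; heap: [0-2 ALLOC][3-44 FREE]
Op 5: c = malloc(1) -> c = 3; heap: [0-2 ALLOC][3-3 ALLOC][4-44 FREE]
Op 6: d = malloc(14) -> d = 4; heap: [0-2 ALLOC][3-3 ALLOC][4-17 ALLOC][18-44 FREE]
Op 7: e = malloc(5) -> e = 18; heap: [0-2 ALLOC][3-3 ALLOC][4-17 ALLOC][18-22 ALLOC][23-44 FREE]
free(e): e = 18 -> block [18-22 ALLOC]; mark free, coalesce with adjacent free neighbors -> [0-2 ALLOC][3-3 ALLOC][4-17 ALLOC][18-44 FREE]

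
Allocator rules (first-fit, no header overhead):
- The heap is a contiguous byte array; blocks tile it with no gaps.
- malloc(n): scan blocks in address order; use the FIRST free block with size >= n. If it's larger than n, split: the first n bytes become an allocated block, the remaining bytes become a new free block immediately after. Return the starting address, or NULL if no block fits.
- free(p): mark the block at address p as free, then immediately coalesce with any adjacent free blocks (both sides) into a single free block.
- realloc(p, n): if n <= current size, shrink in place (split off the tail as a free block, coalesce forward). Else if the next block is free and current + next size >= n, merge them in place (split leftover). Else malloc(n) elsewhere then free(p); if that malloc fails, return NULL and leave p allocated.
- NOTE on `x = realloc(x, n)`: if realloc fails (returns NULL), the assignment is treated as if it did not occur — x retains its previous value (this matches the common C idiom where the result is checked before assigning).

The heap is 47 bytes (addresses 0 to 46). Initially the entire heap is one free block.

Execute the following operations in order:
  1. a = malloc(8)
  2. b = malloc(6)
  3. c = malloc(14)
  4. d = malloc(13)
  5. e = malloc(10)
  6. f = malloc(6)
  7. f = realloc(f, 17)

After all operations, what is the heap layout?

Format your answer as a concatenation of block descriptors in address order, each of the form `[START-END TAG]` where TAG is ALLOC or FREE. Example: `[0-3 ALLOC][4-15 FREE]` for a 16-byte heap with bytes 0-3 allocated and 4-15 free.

Op 1: a = malloc(8) -> a = 0; heap: [0-7 ALLOC][8-46 FREE]
Op 2: b = malloc(6) -> b = 8; heap: [0-7 ALLOC][8-13 ALLOC][14-46 FREE]
Op 3: c = malloc(14) -> c = 14; heap: [0-7 ALLOC][8-13 ALLOC][14-27 ALLOC][28-46 FREE]
Op 4: d = malloc(13) -> d = 28; heap: [0-7 ALLOC][8-13 ALLOC][14-27 ALLOC][28-40 ALLOC][41-46 FREE]
Op 5: e = malloc(10) -> e = NULL; heap: [0-7 ALLOC][8-13 ALLOC][14-27 ALLOC][28-40 ALLOC][41-46 FREE]
Op 6: f = malloc(6) -> f = 41; heap: [0-7 ALLOC][8-13 ALLOC][14-27 ALLOC][28-40 ALLOC][41-46 ALLOC]
Op 7: f = realloc(f, 17) -> NULL (f unchanged); heap: [0-7 ALLOC][8-13 ALLOC][14-27 ALLOC][28-40 ALLOC][41-46 ALLOC]

Answer: [0-7 ALLOC][8-13 ALLOC][14-27 ALLOC][28-40 ALLOC][41-46 ALLOC]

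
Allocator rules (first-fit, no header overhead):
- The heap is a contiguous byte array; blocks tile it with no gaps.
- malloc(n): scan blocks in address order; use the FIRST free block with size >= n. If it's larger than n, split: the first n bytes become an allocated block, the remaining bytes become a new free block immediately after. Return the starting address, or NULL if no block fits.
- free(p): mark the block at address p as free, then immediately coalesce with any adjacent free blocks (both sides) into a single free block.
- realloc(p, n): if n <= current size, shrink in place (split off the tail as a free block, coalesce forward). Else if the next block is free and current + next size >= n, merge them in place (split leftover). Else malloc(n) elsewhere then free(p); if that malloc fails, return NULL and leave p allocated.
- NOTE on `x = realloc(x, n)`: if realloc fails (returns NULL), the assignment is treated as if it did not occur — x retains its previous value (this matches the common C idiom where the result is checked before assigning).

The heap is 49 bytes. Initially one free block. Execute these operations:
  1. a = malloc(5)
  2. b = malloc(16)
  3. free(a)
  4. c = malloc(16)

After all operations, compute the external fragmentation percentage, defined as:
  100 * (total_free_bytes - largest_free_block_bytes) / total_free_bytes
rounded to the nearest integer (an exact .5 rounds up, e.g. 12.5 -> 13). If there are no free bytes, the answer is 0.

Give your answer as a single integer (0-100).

Op 1: a = malloc(5) -> a = 0; heap: [0-4 ALLOC][5-48 FREE]
Op 2: b = malloc(16) -> b = 5; heap: [0-4 ALLOC][5-20 ALLOC][21-48 FREE]
Op 3: free(a) -> (freed a); heap: [0-4 FREE][5-20 ALLOC][21-48 FREE]
Op 4: c = malloc(16) -> c = 21; heap: [0-4 FREE][5-20 ALLOC][21-36 ALLOC][37-48 FREE]
Free blocks: [5 12] total_free=17 largest=12 -> 100*(17-12)/17 = 500/17 ≈ 29.412 -> rounds to 29

Answer: 29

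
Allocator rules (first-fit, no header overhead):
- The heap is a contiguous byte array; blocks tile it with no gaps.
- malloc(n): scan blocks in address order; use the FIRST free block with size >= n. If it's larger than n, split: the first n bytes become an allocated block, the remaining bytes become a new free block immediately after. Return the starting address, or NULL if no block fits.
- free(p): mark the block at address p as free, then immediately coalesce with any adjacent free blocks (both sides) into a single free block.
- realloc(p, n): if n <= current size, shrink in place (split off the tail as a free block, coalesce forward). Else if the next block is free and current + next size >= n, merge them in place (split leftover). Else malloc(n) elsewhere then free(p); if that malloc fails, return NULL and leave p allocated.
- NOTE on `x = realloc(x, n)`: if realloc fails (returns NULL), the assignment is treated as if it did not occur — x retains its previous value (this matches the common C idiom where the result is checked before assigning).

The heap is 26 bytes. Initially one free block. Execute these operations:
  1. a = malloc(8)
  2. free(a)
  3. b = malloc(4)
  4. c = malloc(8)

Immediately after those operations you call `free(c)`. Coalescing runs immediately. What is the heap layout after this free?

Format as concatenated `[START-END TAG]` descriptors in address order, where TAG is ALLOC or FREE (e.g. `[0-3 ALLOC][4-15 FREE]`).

Op 1: a = malloc(8) -> a = 0; heap: [0-7 ALLOC][8-25 FREE]
Op 2: free(a) -> (freed a); heap: [0-25 FREE]
Op 3: b = malloc(4) -> b = 0; heap: [0-3 ALLOC][4-25 FREE]
Op 4: c = malloc(8) -> c = 4; heap: [0-3 ALLOC][4-11 ALLOC][12-25 FREE]
free(c): c = 4 -> block [4-11 ALLOC]; mark free, coalesce with adjacent free neighbors -> [0-3 ALLOC][4-25 FREE]

Answer: [0-3 ALLOC][4-25 FREE]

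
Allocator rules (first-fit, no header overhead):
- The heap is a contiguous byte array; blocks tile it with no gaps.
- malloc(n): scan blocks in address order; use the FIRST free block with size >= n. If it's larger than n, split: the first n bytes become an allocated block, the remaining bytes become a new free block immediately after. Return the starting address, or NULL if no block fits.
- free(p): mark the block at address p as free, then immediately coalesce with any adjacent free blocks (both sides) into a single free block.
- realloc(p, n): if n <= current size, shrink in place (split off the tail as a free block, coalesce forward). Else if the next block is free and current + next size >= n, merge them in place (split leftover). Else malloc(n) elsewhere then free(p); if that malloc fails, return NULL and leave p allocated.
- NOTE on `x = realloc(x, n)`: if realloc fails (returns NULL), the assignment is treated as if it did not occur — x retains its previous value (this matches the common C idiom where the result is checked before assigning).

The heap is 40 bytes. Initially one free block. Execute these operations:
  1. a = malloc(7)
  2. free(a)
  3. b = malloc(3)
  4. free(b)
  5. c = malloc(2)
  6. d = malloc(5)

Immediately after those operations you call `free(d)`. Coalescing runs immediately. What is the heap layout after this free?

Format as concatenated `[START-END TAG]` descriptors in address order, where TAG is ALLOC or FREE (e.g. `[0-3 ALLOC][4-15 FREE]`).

Op 1: a = malloc(7) -> a = 0; heap: [0-6 ALLOC][7-39 FREE]
Op 2: free(a) -> (freed a); heap: [0-39 FREE]
Op 3: b = malloc(3) -> b = 0; heap: [0-2 ALLOC][3-39 FREE]
Op 4: free(b) -> (freed b); heap: [0-39 FREE]
Op 5: c = malloc(2) -> c = 0; heap: [0-1 ALLOC][2-39 FREE]
Op 6: d = malloc(5) -> d = 2; heap: [0-1 ALLOC][2-6 ALLOC][7-39 FREE]
free(d): d = 2 -> block [2-6 ALLOC]; mark free, coalesce with adjacent free neighbors -> [0-1 ALLOC][2-39 FREE]

Answer: [0-1 ALLOC][2-39 FREE]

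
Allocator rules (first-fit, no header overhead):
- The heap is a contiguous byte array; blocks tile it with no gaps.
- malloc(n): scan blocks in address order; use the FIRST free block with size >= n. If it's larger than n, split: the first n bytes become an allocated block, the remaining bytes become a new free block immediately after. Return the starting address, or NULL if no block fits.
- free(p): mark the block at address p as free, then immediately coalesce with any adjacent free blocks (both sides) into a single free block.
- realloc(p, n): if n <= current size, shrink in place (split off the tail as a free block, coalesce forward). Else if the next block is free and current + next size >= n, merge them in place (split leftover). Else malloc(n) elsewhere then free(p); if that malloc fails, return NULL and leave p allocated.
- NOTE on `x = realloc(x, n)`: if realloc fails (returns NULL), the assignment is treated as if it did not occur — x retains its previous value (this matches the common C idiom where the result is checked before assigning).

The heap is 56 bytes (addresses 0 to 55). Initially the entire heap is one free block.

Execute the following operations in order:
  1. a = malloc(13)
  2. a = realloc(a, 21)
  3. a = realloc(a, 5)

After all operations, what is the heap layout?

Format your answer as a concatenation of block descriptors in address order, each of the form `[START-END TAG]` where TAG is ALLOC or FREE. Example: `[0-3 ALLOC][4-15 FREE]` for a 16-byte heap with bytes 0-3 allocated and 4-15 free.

Answer: [0-4 ALLOC][5-55 FREE]

Derivation:
Op 1: a = malloc(13) -> a = 0; heap: [0-12 ALLOC][13-55 FREE]
Op 2: a = realloc(a, 21) -> a = 0; heap: [0-20 ALLOC][21-55 FREE]
Op 3: a = realloc(a, 5) -> a = 0; heap: [0-4 ALLOC][5-55 FREE]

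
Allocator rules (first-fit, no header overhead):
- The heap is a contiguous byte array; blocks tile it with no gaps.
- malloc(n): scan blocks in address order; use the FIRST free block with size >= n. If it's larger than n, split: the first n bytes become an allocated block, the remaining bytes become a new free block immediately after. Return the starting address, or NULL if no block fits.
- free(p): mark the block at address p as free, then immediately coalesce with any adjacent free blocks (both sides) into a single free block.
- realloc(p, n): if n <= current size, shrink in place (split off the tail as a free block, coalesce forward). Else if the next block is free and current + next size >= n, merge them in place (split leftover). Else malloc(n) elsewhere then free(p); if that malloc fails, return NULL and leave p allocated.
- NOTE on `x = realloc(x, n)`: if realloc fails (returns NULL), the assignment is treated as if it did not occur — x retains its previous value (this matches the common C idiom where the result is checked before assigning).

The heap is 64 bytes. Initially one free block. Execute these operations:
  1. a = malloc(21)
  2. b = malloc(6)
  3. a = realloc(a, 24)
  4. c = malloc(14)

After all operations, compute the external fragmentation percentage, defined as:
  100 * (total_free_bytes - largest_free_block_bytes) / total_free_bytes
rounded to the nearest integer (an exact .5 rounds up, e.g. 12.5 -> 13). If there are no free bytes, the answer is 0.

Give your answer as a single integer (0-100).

Op 1: a = malloc(21) -> a = 0; heap: [0-20 ALLOC][21-63 FREE]
Op 2: b = malloc(6) -> b = 21; heap: [0-20 ALLOC][21-26 ALLOC][27-63 FREE]
Op 3: a = realloc(a, 24) -> a = 27; heap: [0-20 FREE][21-26 ALLOC][27-50 ALLOC][51-63 FREE]
Op 4: c = malloc(14) -> c = 0; heap: [0-13 ALLOC][14-20 FREE][21-26 ALLOC][27-50 ALLOC][51-63 FREE]
Free blocks: [7 13] total_free=20 largest=13 -> 100*(20-13)/20 = 700/20 = 35

Answer: 35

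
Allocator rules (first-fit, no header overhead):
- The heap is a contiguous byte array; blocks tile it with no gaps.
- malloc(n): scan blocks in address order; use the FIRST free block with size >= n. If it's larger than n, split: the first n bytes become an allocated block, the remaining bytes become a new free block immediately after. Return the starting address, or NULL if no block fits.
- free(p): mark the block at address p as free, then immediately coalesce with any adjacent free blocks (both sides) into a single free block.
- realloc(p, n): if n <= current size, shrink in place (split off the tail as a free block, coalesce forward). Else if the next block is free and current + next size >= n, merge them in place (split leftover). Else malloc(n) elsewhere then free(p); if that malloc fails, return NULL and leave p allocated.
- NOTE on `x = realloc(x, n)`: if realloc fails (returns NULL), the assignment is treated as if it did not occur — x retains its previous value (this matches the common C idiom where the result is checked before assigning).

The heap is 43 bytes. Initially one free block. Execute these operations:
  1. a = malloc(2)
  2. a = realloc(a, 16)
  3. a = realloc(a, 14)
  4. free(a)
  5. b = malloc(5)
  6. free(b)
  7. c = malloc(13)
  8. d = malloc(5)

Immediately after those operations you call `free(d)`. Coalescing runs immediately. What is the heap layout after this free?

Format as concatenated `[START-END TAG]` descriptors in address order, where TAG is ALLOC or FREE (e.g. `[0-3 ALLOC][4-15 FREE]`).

Op 1: a = malloc(2) -> a = 0; heap: [0-1 ALLOC][2-42 FREE]
Op 2: a = realloc(a, 16) -> a = 0; heap: [0-15 ALLOC][16-42 FREE]
Op 3: a = realloc(a, 14) -> a = 0; heap: [0-13 ALLOC][14-42 FREE]
Op 4: free(a) -> (freed a); heap: [0-42 FREE]
Op 5: b = malloc(5) -> b = 0; heap: [0-4 ALLOC][5-42 FREE]
Op 6: free(b) -> (freed b); heap: [0-42 FREE]
Op 7: c = malloc(13) -> c = 0; heap: [0-12 ALLOC][13-42 FREE]
Op 8: d = malloc(5) -> d = 13; heap: [0-12 ALLOC][13-17 ALLOC][18-42 FREE]
free(d): d = 13 -> block [13-17 ALLOC]; mark free, coalesce with adjacent free neighbors -> [0-12 ALLOC][13-42 FREE]

Answer: [0-12 ALLOC][13-42 FREE]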